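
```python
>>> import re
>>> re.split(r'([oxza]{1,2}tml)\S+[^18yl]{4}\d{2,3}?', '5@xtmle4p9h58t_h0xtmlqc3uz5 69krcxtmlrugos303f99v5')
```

['5@', 'xtml', 'krc', 'xtml', 'v5']

Because the pattern has a capturing group, `split` also inserts each captured text between the pieces.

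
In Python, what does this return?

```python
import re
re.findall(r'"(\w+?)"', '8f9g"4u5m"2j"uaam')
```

Matches: at [4:10] match '"4u5m"', group 1 = '4u5m'.
One capturing group, so `findall` returns just the captured substring from the one match — 1 in all.

['4u5m']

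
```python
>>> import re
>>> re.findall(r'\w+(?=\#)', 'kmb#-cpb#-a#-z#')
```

Because the assertion is zero-width, the text it checks is not consumed and won't appear in the result.
Scanning left to right: at [0:3] → 'kmb'; at [5:8] → 'cpb'; at [10:11] → 'a'; at [13:14] → 'z'.
With no groups in the pattern, `findall` gives back each whole match — 4 here.

['kmb', 'cpb', 'a', 'z']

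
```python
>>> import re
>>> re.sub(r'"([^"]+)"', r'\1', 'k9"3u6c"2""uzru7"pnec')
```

Matches: at [2:8] → '"3u6c"'; at [10:17] → '"uzru7"'.
Each match is replaced using the text its own group 1 captured.

'k93u6c2"uzru7pnec'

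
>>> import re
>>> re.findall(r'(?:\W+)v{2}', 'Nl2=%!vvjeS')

Pattern: one or more of a non-word character (non-capturing group); then exactly 2 of a literal 'v'.
`findall` yields the raw match text (1 of them) because the pattern has no groups.

['=%!vv']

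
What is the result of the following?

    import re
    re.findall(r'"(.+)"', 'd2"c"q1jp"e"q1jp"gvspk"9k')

Walking the string: at [2:23] match '"c"q1jp"e"q1jp"gvspk"', group 1 = 'c"q1jp"e"q1jp"gvspk'.
`findall` collects group 1 from the one match (1 total).

['c"q1jp"e"q1jp"gvspk']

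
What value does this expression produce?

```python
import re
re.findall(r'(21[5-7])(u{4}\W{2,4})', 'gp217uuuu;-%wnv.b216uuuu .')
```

[('217', 'uuuu;-%'), ('216', 'uuuu .')]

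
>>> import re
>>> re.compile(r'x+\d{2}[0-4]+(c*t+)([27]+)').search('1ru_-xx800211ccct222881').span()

(5, 20)

This matches one or more of a literal 'x', then exactly 2 of a digit, then one or more of a character in [0-4]; then zero or more of the literal 'c', then one or more of the literal 't' (captured); then one or more of one of [27] (captured).
Unlike `match`, `search` isn't anchored — it looks for the pattern anywhere in the string.
The match spans [5:20] → 'xx800211ccct222'.
Captured: group 1 = 'ccct', group 2 = '222'.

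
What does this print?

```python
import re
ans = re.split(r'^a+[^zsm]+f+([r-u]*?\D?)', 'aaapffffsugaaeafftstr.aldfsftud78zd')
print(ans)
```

['', 's', 'ugaaeafftstr.aldfsftud78zd']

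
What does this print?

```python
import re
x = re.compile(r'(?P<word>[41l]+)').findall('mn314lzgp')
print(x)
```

Pattern: one or more of one of [41l] (captured as 'word').
Walking the string: at [3:6] match '14l', group 1 = '14l'.
With a single group, `findall` returns only what that group captured — 1 item.

['14l']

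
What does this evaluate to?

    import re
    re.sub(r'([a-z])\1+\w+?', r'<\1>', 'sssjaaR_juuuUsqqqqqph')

'<s><a>_j<u>s<q>h'

`\1` is not a pattern — it's the concrete string captured by group 1, re-applied verbatim.
Matches: at [0:4] → 'sssj'; at [4:7] → 'aaR'; at [9:13] → 'uuuU'; at [14:20] → 'qqqqqp'.
`\1` in the replacement pulls in group 1's text for each match.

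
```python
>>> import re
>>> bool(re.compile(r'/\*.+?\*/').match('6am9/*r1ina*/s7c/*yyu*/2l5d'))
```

False

`re.match` only tries the pattern at the start of the string.
Here the string doesn't start with a match, so the call returns None, and `bool(None)` is False.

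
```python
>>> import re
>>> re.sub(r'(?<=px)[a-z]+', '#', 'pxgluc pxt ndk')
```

Because the assertion is zero-width, the text it checks is not consumed and won't appear in the result.
Matches: at [2:6] → 'gluc'; at [9:10] → 't'.
Each match is replaced by '#'.

'px# px# ndk'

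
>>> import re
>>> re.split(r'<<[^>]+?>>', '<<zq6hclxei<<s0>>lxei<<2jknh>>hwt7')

['', 'lxei', 'hwt7']

Matches to split on: at [0:17] → '<<zq6hclxei<<s0>>'; at [21:30] → '<<2jknh>>'.
Splitting on the pattern gives 3 pieces.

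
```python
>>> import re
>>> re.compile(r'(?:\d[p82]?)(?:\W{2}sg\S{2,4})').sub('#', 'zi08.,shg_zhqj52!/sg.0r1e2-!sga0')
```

'zi08.,shg_zhqj#e#'

This matches a digit, then optionally one of [p82] (non-capturing group); then exactly 2 of a non-word character, then the literal 'sg', then 2 to 4 of a non-whitespace character (non-capturing group).
Matches: at [14:24] → '52!/sg.0r1'; at [25:32] → '2-!sga0'.
`sub` substitutes '#' at each match site.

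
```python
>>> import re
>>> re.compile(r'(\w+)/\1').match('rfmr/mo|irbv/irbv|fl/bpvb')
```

The backreference `\1` re-matches whatever the first group consumed, character for character.
`match` is anchored at position 0; if the pattern doesn't fit there, it returns None.
Here the string doesn't start with a match, so the call returns None.

None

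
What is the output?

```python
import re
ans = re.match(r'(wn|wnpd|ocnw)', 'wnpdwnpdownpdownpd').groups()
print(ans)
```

('wn',)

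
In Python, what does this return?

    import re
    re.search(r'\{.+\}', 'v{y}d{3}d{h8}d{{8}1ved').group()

Unlike `match`, `search` isn't anchored — it looks for the pattern anywhere in the string.
The match spans [1:18] → '{y}d{3}d{h8}d{{8}'.

'{y}d{3}d{h8}d{{8}'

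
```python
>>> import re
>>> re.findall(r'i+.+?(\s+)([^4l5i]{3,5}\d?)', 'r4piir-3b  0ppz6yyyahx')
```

[('  ', '0ppz6')]

Pattern: one or more of a literal 'i'; then one or more of any character (lazy); then one or more of whitespace (captured); then 3 to 5 of any character except [4l5i], then optionally a digit (captured).
`findall` packs the 2 group values into a tuple for every match.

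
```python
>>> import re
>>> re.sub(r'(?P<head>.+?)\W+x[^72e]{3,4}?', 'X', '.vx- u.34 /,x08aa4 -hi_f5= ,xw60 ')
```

Pattern: one or more of any character (lazy) (captured as 'head'); then one or more of a non-word character; then a literal 'x', then 3 to 4 of any character except [72e] (lazy).
With the lazy modifier that quantifier settles for the fewest repetitions that let the rest of the pattern succeed (the atoms after it are unaffected and can still be greedy).
Matches: at [0:16] → '.vx- u.34 /,x08a'; at [16:32] → 'a4 -hi_f5= ,xw60'.
`sub` substitutes 'X' at each match site.

'XX '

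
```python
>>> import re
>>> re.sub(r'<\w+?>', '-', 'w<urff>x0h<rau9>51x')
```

'w-x0h-51x'

Every occurrence is swapped for '-'.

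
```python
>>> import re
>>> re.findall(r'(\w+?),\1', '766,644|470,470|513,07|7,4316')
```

['6', '470']

`\1` is not a pattern — it's the concrete string captured by group 1, re-applied verbatim.
Matches: at [2:5] match '6,6', group 1 = '6'; at [8:15] match '470,470', group 1 = '470'.
Because there's exactly one group, `findall` drops the full match and keeps group 1 from each hit.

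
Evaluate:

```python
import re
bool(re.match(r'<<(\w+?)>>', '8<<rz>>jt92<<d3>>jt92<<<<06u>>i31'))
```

False

`re.match` won't scan ahead — the pattern has to work from the very first character.
Here the string doesn't start with a match, so the call returns None, and `bool(None)` is False.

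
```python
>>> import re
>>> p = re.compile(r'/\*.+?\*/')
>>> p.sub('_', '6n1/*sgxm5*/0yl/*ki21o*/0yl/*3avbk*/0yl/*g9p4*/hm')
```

Lazy quantifiers expand one character at a time until the remainder of the pattern can match.
Matches: at [3:12] → '/*sgxm5*/'; at [15:24] → '/*ki21o*/'; at [27:36] → '/*3avbk*/'; at [39:47] → '/*g9p4*/'.
Every occurrence is swapped for '_'.

'6n1_0yl_0yl_0yl_hm'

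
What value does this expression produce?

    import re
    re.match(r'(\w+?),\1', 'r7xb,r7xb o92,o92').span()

`re.match` only tries the pattern at the start of the string.
The match spans [0:9] → 'r7xb,r7xb'.

(0, 9)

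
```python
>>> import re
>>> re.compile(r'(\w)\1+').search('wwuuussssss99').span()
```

(0, 2)

After group 1 captures some text, `\1` only succeeds where that same text appears again.
The match spans [0:2] → 'ww'.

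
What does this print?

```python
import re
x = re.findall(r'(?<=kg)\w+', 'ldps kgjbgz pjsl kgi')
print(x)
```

['jbgz', 'i']

Because the assertion is zero-width, the text it checks is not consumed and won't appear in the result.
Scanning left to right: at [7:11] → 'jbgz'; at [19:20] → 'i'.
`findall` yields the raw match text (2 of them) because the pattern has no groups.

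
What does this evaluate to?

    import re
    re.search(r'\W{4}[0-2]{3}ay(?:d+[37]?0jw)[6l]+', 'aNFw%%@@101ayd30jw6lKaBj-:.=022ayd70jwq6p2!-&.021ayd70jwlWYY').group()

'%%@@101ayd30jw6l'

This matches exactly 4 of a non-word character, then exactly 3 of a character in [0-2], then the literal 'ay'; then one or more of a literal 'd', then optionally one of [37], then the literal '0jw' (non-capturing group); then one or more of one of [6l].
`search` walks the string left to right and returns the first match it finds.
The match spans [4:20] → '%%@@101ayd30jw6l'.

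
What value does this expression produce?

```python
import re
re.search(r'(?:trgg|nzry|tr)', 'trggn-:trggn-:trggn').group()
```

Alternation isn't longest-match — the leftmost alternative that fits at this position is chosen.
`search` walks the string left to right and returns the first match it finds.
The match spans [0:4] → 'trgg'.

'trgg'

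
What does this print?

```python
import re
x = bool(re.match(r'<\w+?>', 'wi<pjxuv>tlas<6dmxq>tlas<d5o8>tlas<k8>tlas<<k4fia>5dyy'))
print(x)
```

False

`re.match` only tries the pattern at the start of the string.
Here position 0 doesn't satisfy it, so the call returns None, and `bool(None)` is False.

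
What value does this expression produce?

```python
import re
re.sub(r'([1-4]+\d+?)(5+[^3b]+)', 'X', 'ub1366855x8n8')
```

Pattern: one or more of a character in [1-4], then one or more of a digit (lazy) (captured); then one or more of the literal '5', then one or more of any character except [3b] (captured).
Matches: at [2:13] → '1366855x8n8'.
`sub` substitutes 'X' at each match site.

'ubX'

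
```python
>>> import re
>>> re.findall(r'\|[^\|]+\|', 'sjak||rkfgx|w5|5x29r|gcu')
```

['|rkfgx|', '|5x29r|']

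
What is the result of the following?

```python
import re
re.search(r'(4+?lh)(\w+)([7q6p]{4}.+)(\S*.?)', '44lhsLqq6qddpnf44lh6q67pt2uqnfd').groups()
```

The match spans [0:31] → '44lhsLqq6qddpnf44lh6q67pt2uqnfd'.
Captured: group 1 = '44lh', group 2 = 'sLqq6qddpnf44lh6', group 3 = 'q67pt2uqnfd', group 4 = ''.

('44lh', 'sLqq6qddpnf44lh6', 'q67pt2uqnfd', '')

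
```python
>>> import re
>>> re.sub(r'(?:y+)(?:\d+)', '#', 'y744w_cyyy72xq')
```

'#w_c#xq'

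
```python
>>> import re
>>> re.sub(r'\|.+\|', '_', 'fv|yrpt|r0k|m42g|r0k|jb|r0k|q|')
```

'fv_'

Matches: at [2:30] → '|yrpt|r0k|m42g|r0k|jb|r0k|q|'.
`sub` substitutes '_' at each match site.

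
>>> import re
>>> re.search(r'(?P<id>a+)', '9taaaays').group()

This matches one or more of a literal 'a' (captured as 'id').
`search` walks the string left to right and returns the first match it finds.
The match spans [2:6] → 'aaaa'.
Captured: group 1 = 'aaaa'.

'aaaa'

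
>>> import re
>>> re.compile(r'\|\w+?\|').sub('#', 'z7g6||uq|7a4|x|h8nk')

Matches: at [5:9] → '|uq|'; at [12:15] → '|x|'.
`sub` substitutes '#' at each match site.

'z7g6|#7a4#h8nk'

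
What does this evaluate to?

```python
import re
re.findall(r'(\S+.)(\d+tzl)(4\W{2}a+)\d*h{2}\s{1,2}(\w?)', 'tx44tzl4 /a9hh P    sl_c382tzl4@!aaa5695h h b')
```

This matches one or more of a non-whitespace character, then any character (captured); then one or more of a digit, then the literal 'tzl' (captured); then a literal '4', then exactly 2 of a non-word character, then one or more of a literal 'a' (captured); then zero or more of a digit, then exactly 2 of a literal 'h', then 1 to 2 of whitespace; then optionally a word character (captured).
Walking the string: at [0:16] match 'tx44tzl4 /a9hh P', groups = ('tx4', '4tzl', '4 /a', 'P').
With 4 capturing groups, `findall` returns a 4-tuple per match.

[('tx4', '4tzl', '4 /a', 'P')]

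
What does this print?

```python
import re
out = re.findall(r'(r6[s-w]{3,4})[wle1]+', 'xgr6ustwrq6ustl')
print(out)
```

['r6ust']

With a single group, `findall` returns only what that group captured — 1 item.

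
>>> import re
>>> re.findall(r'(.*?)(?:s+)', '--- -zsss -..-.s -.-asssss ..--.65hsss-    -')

['--- -z', ' -..-.', ' -.-a', ' ..--.65h']

With the lazy modifier that quantifier settles for the fewest repetitions that let the rest of the pattern succeed (the atoms after it are unaffected and can still be greedy).
`findall` collects group 1 from each match (4 total).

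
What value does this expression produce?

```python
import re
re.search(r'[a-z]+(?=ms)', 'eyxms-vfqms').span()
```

The positive lookaround only admits positions where the adjacent text matches; those characters stay outside the span.
Unlike `match`, `search` isn't anchored — it looks for the pattern anywhere in the string.
The match spans [0:3] → 'eyx'.

(0, 3)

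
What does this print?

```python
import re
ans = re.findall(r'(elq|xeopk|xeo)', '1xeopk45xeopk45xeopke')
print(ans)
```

Alternation tries branches left to right and keeps the first one that lets the overall match succeed at that position.
With a single group, `findall` returns only what that group captured — 3 items.

['xeopk', 'xeopk', 'xeopk']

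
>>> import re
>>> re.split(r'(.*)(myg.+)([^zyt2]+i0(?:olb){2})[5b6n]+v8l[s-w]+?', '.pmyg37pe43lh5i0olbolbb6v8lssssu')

['', '.p', 'myg37pe43lh', '5i0olbolb', 'sssu']

Because the quantifier is non-greedy, it stops expanding at the earliest point where the rest of the pattern can succeed.
`re.split` interleaves the captured-group text with the surrounding fragments.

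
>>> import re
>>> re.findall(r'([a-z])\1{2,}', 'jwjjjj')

`\1` is not a pattern — it's the concrete string captured by group 1, re-applied verbatim.
Because there's exactly one group, `findall` drops the full match and keeps group 1 from the one hit.

['j']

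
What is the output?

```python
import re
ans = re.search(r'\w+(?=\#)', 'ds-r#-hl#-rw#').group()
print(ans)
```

r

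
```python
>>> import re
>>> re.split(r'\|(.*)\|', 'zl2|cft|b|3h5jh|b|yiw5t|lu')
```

['zl2', 'cft|b|3h5jh|b|yiw5t', 'lu']

Because the pattern has a capturing group, `split` also inserts each captured text between the pieces.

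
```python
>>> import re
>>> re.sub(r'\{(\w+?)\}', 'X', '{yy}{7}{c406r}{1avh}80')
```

'XXXX80'

Each match is replaced by 'X'.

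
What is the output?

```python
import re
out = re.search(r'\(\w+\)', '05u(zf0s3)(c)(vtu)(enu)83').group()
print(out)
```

The match spans [3:10] → '(zf0s3)'.

(zf0s3)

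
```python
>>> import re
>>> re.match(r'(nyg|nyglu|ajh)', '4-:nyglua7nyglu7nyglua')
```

None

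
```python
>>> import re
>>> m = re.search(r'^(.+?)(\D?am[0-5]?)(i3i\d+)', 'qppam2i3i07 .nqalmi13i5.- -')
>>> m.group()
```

'qppam2i3i07'

Pattern: anchored at the start of the string; then one or more of any character (lazy) (captured); then optionally a non-digit, then the literal 'am', then optionally a character in [0-5] (captured); then the literal 'i3i', then one or more of a digit (captured).
Unlike `match`, `search` isn't anchored — it looks for the pattern anywhere in the string.
The match spans [0:11] → 'qppam2i3i07'.
Captured: group 1 = 'qp', group 2 = 'pam2', group 3 = 'i3i07'.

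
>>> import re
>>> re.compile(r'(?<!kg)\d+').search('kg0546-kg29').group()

'546'

Because the assertion is negative and zero-width, positions next to the forbidden text are skipped.
`re.search` tries every starting position until one works.
The match spans [3:6] → '546'.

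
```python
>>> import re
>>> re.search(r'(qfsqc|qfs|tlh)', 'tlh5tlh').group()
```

'tlh'

The match spans [0:3] → 'tlh'.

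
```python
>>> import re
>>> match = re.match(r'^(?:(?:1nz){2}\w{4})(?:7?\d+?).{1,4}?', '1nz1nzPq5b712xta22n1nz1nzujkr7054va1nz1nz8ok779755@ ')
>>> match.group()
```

'1nz1nzPq5b712'

The pattern matches anchored at the start of the string; then the literal '1nz' repeated 2 times, then exactly 4 of a word character (non-capturing group); then optionally a literal '7', then one or more of a digit (lazy) (non-capturing group); then 1 to 4 of any character (lazy).
With the lazy modifier that quantifier settles for the fewest repetitions that let the rest of the pattern succeed (the atoms after it are unaffected and can still be greedy).
`re.match` won't scan ahead — the pattern has to work from the very first character.
The match spans [0:13] → '1nz1nzPq5b712'.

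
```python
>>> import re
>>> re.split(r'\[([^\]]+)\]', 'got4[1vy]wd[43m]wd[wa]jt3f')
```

['got4', '1vy', 'wd', '43m', 'wd', 'wa', 'jt3f']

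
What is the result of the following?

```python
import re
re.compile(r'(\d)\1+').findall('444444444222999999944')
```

['4', '2', '9', '4']

A backreference is literal: `\1` must see the identical characters the first group matched.
With a single group, `findall` returns only what that group captured — 4 items.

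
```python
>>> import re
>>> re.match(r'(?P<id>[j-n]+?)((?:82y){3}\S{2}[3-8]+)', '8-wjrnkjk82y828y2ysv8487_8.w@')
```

None

`re.match` only tries the pattern at the start of the string.
Here position 0 doesn't satisfy it, so the call returns None.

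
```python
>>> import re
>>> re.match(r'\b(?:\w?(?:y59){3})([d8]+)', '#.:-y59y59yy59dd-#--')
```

None

Pattern: a word boundary (`\b`, zero-width); then optionally a word character, then the literal 'y59' repeated 3 times (non-capturing group); then one or more of one of [d8] (captured).
`re.match` won't scan ahead — the pattern has to work from the very first character.
Here position 0 doesn't satisfy it, so the call returns None.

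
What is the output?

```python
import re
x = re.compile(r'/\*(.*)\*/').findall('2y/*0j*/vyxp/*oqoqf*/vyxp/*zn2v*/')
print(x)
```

['0j*/vyxp/*oqoqf*/vyxp/*zn2v']

With a single group, `findall` returns only what that group captured — 1 item.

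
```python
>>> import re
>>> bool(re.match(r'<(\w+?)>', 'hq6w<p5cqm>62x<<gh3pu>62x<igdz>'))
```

With `match`, the pattern is implicitly anchored at the beginning.
Here the string doesn't start with a match, so the call returns None, and `bool(None)` is False.

False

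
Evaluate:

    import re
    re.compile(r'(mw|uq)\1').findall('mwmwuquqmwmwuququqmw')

After group 1 captures some text, `\1` only succeeds where that same text appears again.
With a single group, `findall` returns only what that group captured — 4 items.

['mw', 'uq', 'mw', 'uq']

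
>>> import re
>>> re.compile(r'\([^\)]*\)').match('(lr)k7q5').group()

`re.match` only tries the pattern at the start of the string.
The match spans [0:4] → '(lr)'.

'(lr)'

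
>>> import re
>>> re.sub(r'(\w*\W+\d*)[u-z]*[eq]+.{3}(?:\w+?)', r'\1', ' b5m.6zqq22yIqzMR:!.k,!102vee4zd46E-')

Pattern: zero or more of a word character, then one or more of a non-word character, then zero or more of a digit (captured); then zero or more of a character in [u-z], then one or more of one of [eq], then exactly 3 of any character; then one or more of a word character (lazy) (non-capturing group).
Matches: at [1:13] → 'b5m.6zqq22yI'; at [20:33] → 'k,!102vee4zd4'.
`\1` in the replacement pulls in group 1's text for each match.

' b5m.6qzMR:!.k,!1026E-'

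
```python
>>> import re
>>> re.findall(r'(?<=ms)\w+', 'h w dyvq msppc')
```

['ppc']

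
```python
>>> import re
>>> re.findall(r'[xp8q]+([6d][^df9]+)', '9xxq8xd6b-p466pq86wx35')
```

Pattern: one or more of one of [xp8q]; then one of [6d], then one or more of any character except [df9] (captured).
Walking the string: at [1:22] match 'xxq8xd6b-p466pq86wx35', group 1 = 'd6b-p466pq86wx35'.
`findall` collects group 1 from the one match (1 total).

['d6b-p466pq86wx35']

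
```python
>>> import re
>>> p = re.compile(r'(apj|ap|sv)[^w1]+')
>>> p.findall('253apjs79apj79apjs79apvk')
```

['apj']

Alternation tries branches left to right and keeps the first one that lets the overall match succeed at that position.
Because there's exactly one group, `findall` drops the full match and keeps group 1 from the one hit.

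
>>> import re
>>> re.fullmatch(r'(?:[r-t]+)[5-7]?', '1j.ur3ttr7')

None

This matches one or more of a character in [r-t] (non-capturing group); then optionally a character in [5-7].
`fullmatch` succeeds only if the pattern covers the string from start to end.
Here the string isn't matched end-to-end, so the call returns None.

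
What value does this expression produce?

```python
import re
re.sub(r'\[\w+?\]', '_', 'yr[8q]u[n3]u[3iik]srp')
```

'yr_u_u_srp'

Each match is replaced by '_'.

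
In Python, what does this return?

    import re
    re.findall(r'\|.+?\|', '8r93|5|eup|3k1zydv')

`findall` yields the raw match text (1 of them) because the pattern has no groups.

['|5|']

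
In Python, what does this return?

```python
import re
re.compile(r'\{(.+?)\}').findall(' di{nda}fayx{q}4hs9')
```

['nda', 'q']

A `+?`/`*?`/`{m,n}?` starts at its minimum and grows only as far as needed for what follows to match.
With a single group, `findall` returns only what that group captured — 2 items.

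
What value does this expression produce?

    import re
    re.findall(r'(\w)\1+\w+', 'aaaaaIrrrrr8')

['a']

`\1` has to match the exact text group 1 already captured.
Walking the string: at [0:12] match 'aaaaaIrrrrr8', group 1 = 'a'.
With a single group, `findall` returns only what that group captured — 1 item.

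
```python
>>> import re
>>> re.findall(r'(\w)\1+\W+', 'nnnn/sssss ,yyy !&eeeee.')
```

['n', 's', 'y', 'e']

After group 1 captures some text, `\1` only succeeds where that same text appears again.
Because there's exactly one group, `findall` drops the full match and keeps group 1 from each hit.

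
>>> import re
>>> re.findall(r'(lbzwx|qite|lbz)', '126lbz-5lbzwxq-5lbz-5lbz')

['lbz', 'lbzwx', 'lbz', 'lbz']

Branches in `(...|...)` are attempted left-to-right; the first branch that allows the whole pattern to succeed is taken.
Walking the string: at [3:6] match 'lbz', group 1 = 'lbz'; at [8:13] match 'lbzwx', group 1 = 'lbzwx'; at [16:19] match 'lbz', group 1 = 'lbz'; at [21:24] match 'lbz', group 1 = 'lbz'.
One capturing group, so `findall` returns just the captured substring from each match — 4 in all.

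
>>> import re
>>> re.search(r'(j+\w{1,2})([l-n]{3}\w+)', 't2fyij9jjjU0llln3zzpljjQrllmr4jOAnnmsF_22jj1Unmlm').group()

The pattern matches one or more of a literal 'j', then 1 to 2 of a word character (captured); then exactly 3 of a character in [l-n], then one or more of a word character (captured).
The match spans [7:49] → 'jjjU0llln3zzpljjQrllmr4jOAnnmsF_22jj1Unmlm'.

'jjjU0llln3zzpljjQrllmr4jOAnnmsF_22jj1Unmlm'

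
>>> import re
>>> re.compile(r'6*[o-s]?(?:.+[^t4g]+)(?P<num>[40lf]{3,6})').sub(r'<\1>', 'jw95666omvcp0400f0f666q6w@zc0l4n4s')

Pattern: zero or more of a literal '6', then optionally a character in [o-s]; then one or more of any character, then one or more of any character except [t4g] (non-capturing group); then 3 to 6 of one of [40lf] (captured as 'num').
Matches: at [0:31] → 'jw95666omvcp0400f0f666q6w@zc0l4'.
The replacement refers to a captured group, so each match is rewritten using its own captured text.

'<0l4>n4s'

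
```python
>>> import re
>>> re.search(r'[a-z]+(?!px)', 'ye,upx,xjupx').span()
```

(0, 2)

`(?!…)`/`(?<!…)` only lets a position through if the neighbouring text does NOT match; no characters are consumed.
`search` walks the string left to right and returns the first match it finds.
The match spans [0:2] → 'ye'.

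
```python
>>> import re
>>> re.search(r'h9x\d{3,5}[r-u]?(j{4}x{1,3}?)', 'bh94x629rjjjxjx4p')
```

None

The pattern matches the literal 'h9x', then 3 to 5 of a digit, then optionally a character in [r-u]; then exactly 4 of a literal 'j', then 1 to 3 of the literal 'x' (lazy) (captured).
Here no position works, so the call returns None.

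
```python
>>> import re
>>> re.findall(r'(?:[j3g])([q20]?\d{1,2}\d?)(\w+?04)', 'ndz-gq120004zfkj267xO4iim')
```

Multiple groups make `findall` return tuples — one 2-tuple for the one match.

[('q120', '004')]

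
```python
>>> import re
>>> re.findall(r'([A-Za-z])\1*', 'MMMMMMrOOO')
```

['M', 'r', 'O']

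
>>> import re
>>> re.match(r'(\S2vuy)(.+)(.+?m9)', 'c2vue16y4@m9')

None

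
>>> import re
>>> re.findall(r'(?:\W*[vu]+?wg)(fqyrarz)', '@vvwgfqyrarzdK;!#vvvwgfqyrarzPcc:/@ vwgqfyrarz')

['fqyrarz', 'fqyrarz']

The pattern matches zero or more of a non-word character, then one or more of one of [vu] (lazy), then the literal 'wg' (non-capturing group); then the literal 'fq', then the literal 'yr', then the literal 'arz' (captured).
Scanning left to right: at [0:12] match '@vvwgfqyrarz', group 1 = 'fqyrarz'; at [14:29] match ';!#vvvwgfqyrarz', group 1 = 'fqyrarz'.
Because there's exactly one group, `findall` drops the full match and keeps group 1 from each hit.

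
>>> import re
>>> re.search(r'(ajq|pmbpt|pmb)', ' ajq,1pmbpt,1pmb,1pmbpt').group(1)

`search` walks the string left to right and returns the first match it finds.
The match spans [1:4] → 'ajq'.
Captured: group 1 = 'ajq'.

'ajq'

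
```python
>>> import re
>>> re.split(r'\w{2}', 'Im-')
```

['', '-']

The pattern matches exactly 2 of a word character.
Matches to split on: at [0:2] → 'Im'.
`split` removes every match and returns the 2 fragments in between.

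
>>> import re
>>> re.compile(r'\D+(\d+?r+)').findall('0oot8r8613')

Because there's exactly one group, `findall` drops the full match and keeps group 1 from the one hit.

['8r']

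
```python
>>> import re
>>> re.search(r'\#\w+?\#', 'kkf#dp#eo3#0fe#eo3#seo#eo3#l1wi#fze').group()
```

'#dp#'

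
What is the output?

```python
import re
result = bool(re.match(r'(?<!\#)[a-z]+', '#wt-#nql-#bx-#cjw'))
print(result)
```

Because the assertion is negative and zero-width, positions next to the forbidden text are skipped.
`match` is anchored at position 0; if the pattern doesn't fit there, it returns None.
Here the pattern fails at index 0, so the call returns None, and `bool(None)` is False.

False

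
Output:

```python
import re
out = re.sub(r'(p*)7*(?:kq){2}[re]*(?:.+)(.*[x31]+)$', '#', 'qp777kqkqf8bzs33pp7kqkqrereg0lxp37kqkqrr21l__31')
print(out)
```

Pattern: zero or more of a literal 'p' (captured); then zero or more of a literal '7', then the literal 'kq' repeated 2 times, then zero or more of one of [re]; then one or more of any character (non-capturing group); then zero or more of any character, then one or more of one of [x31] (captured); then anchored at the end.
Matches: at [1:47] → 'p777kqkqf8bzs33pp7kqkqrereg0lxp37kqkqrr21l__31'.
Each match is replaced by '#'.

q#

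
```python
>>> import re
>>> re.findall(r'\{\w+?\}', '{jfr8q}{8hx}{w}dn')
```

`findall` yields the raw match text (3 of them) because the pattern has no groups.

['{jfr8q}', '{8hx}', '{w}']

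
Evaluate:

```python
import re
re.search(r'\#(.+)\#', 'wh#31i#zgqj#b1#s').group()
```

'#31i#zgqj#b1#'

The match spans [2:15] → '#31i#zgqj#b1#'.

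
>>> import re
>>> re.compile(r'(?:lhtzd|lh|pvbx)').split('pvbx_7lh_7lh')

`split` removes every match and returns the 4 fragments in between.

['', '_7', '_7', '']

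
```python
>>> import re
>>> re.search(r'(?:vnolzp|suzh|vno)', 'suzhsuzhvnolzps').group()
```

Unlike `match`, `search` isn't anchored — it looks for the pattern anywhere in the string.
The match spans [0:4] → 'suzh'.

'suzh'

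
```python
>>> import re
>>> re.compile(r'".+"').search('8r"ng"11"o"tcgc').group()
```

'"ng"11"o"'

`re.search` tries every starting position until one works.
The match spans [2:11] → '"ng"11"o"'.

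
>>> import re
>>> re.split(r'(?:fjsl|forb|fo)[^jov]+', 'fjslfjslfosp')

Matches to split on: at [0:5] → 'fjslf'; at [8:12] → 'fosp'.
`split` removes every match and returns the 3 fragments in between.

['', 'jsl', '']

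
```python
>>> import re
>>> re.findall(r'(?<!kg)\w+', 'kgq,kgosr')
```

['kgq', 'kgosr']

A negative assertion filters positions out without eating any characters.
Walking the string: at [0:3] → 'kgq'; at [4:9] → 'kgosr'.
With no groups in the pattern, `findall` gives back each whole match — 2 here.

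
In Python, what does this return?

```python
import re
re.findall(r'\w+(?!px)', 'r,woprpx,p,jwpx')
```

The negative lookahead/lookbehind blocks any match where the forbidden context is present.
With no groups in the pattern, `findall` gives back each whole match — 4 here.

['r', 'woprpx', 'p', 'jwpx']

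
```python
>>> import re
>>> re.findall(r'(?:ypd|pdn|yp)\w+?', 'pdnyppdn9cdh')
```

Matches: at [0:4] → 'pdny'; at [5:9] → 'pdn9'.
With no groups in the pattern, `findall` gives back each whole match — 2 here.

['pdny', 'pdn9']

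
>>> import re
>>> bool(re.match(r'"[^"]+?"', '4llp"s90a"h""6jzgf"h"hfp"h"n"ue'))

`re.match` won't scan ahead — the pattern has to work from the very first character.
Here the string doesn't start with a match, so the call returns None, and `bool(None)` is False.

False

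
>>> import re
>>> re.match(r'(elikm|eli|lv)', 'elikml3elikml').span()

With `match`, the pattern is implicitly anchored at the beginning.
The match spans [0:5] → 'elikm'.

(0, 5)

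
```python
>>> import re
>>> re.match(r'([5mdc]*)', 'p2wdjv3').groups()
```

The match spans [0:0] → ''.
Captured: group 1 = ''.

('',)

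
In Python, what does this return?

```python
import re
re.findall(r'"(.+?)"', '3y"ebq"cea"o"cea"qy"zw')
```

['ebq', 'o', 'qy']

Matches: at [2:7] match '"ebq"', group 1 = 'ebq'; at [10:13] match '"o"', group 1 = 'o'; at [16:20] match '"qy"', group 1 = 'qy'.
Because there's exactly one group, `findall` drops the full match and keeps group 1 from each hit.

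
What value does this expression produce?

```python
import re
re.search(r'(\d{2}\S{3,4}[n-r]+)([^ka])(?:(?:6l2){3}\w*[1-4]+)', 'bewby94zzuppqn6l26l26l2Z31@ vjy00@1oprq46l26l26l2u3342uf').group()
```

'94zzuppqn6l26l26l2Z31'

The match spans [5:26] → '94zzuppqn6l26l26l2Z31'.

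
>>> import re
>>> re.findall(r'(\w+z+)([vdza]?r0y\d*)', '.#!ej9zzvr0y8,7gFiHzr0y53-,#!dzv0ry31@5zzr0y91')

This matches one or more of a word character, then one or more of the literal 'z' (captured); then optionally one of [vdza], then the literal 'r0y', then zero or more of a digit (captured).
Matches: at [3:13] match 'ej9zzvr0y8', groups = ('ej9zz', 'vr0y8'); at [14:25] match '7gFiHzr0y53', groups = ('7gFiHz', 'r0y53'); at [38:46] match '5zzr0y91', groups = ('5zz', 'r0y91').
Multiple groups make `findall` return tuples — one 2-tuple for each match.

[('ej9zz', 'vr0y8'), ('7gFiHz', 'r0y53'), ('5zz', 'r0y91')]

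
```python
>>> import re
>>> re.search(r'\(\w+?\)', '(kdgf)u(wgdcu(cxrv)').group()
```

'(kdgf)'

Unlike `match`, `search` isn't anchored — it looks for the pattern anywhere in the string.
The match spans [0:6] → '(kdgf)'.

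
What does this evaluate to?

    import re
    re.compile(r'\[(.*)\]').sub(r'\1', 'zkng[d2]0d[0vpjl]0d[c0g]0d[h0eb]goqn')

'zkngd2]0d[0vpjl]0d[c0g]0d[h0ebgoqn'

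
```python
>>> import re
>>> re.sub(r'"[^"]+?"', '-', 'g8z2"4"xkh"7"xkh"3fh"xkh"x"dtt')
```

'g8z2-xkh-xkh-xkh-dtt'

Matches: at [4:7] → '"4"'; at [10:13] → '"7"'; at [16:21] → '"3fh"'; at [24:27] → '"x"'.
`sub` substitutes '-' at each match site.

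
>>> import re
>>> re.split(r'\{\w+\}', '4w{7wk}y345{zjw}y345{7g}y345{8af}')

['4w', 'y345', 'y345', 'y345', '']

Matches to split on: at [2:7] → '{7wk}'; at [11:16] → '{zjw}'; at [20:24] → '{7g}'; at [28:33] → '{8af}'.
`split` removes every match and returns the 5 fragments in between.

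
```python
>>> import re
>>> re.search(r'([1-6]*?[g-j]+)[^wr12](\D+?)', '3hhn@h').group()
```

'3hhn@'

This matches zero or more of a character in [1-6] (lazy), then one or more of a character in [g-j] (captured); then any character except [wr12]; then one or more of a non-digit (lazy) (captured).
Lazy quantifiers expand one character at a time until the remainder of the pattern can match.
`re.search` scans for the first position where the pattern succeeds.
The match spans [0:5] → '3hhn@'.
Captured: group 1 = '3hh', group 2 = '@'.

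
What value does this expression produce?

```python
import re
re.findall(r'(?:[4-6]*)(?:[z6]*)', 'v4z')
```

['', '4z', '']

With no groups in the pattern, `findall` gives back each whole match — 3 here.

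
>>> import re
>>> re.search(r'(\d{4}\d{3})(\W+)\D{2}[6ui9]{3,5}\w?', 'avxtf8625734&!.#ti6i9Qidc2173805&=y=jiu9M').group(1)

Pattern: exactly 4 of a digit, then exactly 3 of a digit (captured); then one or more of a non-word character (captured); then exactly 2 of a non-digit, then 3 to 5 of one of [6ui9], then optionally a word character.
`search` walks the string left to right and returns the first match it finds.
The match spans [5:22] → '8625734&!.#ti6i9Q'.
Captured: group 1 = '8625734', group 2 = '&!.#'.

'8625734'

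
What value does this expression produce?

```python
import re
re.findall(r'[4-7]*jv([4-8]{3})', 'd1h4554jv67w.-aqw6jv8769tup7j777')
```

['876']

With a single group, `findall` returns only what that group captured — 1 item.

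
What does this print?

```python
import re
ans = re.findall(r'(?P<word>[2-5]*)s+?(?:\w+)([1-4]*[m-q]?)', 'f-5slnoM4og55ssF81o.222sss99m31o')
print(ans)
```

[('5', ''), ('222', '')]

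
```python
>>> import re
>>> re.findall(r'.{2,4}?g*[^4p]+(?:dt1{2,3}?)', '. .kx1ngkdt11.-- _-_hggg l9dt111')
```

['. .kx1ngkdt11.-- _-_hggg l9dt11']

This matches 2 to 4 of any character (lazy), then zero or more of a literal 'g', then one or more of any character except [4p]; then the literal 'dt', then 2 to 3 of a literal '1' (lazy) (non-capturing group).
Matches: at [0:31] → '. .kx1ngkdt11.-- _-_hggg l9dt11'.
`findall` yields the raw match text (1 of them) because the pattern has no groups.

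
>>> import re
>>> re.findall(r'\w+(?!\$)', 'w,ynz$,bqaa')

['w', 'yn', 'bqaa']

A negative assertion filters positions out without eating any characters.
Matches: at [0:1] → 'w'; at [2:4] → 'yn'; at [7:11] → 'bqaa'.
No capturing groups, so `findall` returns the 3 full match strings.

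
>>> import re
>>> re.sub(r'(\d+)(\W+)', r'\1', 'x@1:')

The pattern matches one or more of a digit (captured); then one or more of a non-word character (captured).
`\1` in the replacement pulls in group 1's text for each match.

'x@1'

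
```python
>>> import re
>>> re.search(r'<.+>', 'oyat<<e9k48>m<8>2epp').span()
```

(4, 16)

`re.search` scans for the first position where the pattern succeeds.
The match spans [4:16] → '<<e9k48>m<8>'.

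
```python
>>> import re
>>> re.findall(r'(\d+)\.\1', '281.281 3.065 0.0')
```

['281', '0']

`\1` is not a pattern — it's the concrete string captured by group 1, re-applied verbatim.
One capturing group, so `findall` returns just the captured substring from each match — 2 in all.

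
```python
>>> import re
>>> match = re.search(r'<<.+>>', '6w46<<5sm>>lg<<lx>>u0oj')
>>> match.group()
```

`re.search` tries every starting position until one works.
The match spans [4:19] → '<<5sm>>lg<<lx>>'.

'<<5sm>>lg<<lx>>'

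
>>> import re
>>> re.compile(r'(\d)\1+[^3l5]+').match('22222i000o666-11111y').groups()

The match spans [0:20] → '22222i000o666-11111y'.
Captured: group 1 = '2'.

('2',)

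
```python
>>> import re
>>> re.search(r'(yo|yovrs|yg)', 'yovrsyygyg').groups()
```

Alternation tries branches left to right and keeps the first one that lets the overall match succeed at that position.
Unlike `match`, `search` isn't anchored — it looks for the pattern anywhere in the string.
The match spans [0:2] → 'yo'.
Captured: group 1 = 'yo'.

('yo',)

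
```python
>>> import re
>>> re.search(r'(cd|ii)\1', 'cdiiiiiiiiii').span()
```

`\1` has to match the exact text group 1 already captured.
Unlike `match`, `search` isn't anchored — it looks for the pattern anywhere in the string.
The match spans [2:6] → 'iiii'.
Captured: group 1 = 'ii'.

(2, 6)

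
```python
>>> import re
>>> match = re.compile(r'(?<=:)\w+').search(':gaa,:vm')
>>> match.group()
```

'gaa'

The `(?=…)`/`(?<=…)` assertion just peeks at neighbouring text; it doesn't advance the match position.
`search` walks the string left to right and returns the first match it finds.
The match spans [1:4] → 'gaa'.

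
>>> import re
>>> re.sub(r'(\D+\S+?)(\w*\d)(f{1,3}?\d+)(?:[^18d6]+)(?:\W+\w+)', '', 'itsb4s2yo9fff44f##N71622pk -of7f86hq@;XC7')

This matches one or more of a non-digit, then one or more of a non-whitespace character (lazy) (captured); then zero or more of a word character, then a digit (captured); then 1 to 3 of a literal 'f' (lazy), then one or more of a digit (captured); then one or more of any character except [18d6] (non-capturing group); then one or more of a non-word character, then one or more of a word character (non-capturing group).
Matches: at [0:26] → 'itsb4s2yo9fff44f##N71622pk'; at [26:41] → ' -of7f86hq@;XC7'.
`sub` substitutes '' at each match site.

''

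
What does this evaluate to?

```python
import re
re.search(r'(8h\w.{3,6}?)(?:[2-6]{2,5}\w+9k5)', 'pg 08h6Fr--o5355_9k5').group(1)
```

The match spans [4:20] → '8h6Fr--o5355_9k5'.
Captured: group 1 = '8h6Fr--o'.

'8h6Fr--o'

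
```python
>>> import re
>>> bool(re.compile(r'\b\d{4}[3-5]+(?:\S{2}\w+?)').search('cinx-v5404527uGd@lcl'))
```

This matches a word boundary (`\b`, zero-width); then exactly 4 of a digit; then one or more of a character in [3-5]; then exactly 2 of a non-whitespace character, then one or more of a word character (lazy) (non-capturing group).
Unlike `match`, `search` isn't anchored — it looks for the pattern anywhere in the string.
Here the pattern never matches, so the call returns None, and `bool(None)` is False.

False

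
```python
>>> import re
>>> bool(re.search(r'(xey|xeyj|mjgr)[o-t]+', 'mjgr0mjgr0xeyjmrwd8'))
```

False

Here nothing in the string fits, so the call returns None, and `bool(None)` is False.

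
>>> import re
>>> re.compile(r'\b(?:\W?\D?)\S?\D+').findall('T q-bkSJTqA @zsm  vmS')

['T q-bkSJTqA @zsm  vmS']

The pattern matches a word boundary (`\b`, zero-width); then optionally a non-word character, then optionally a non-digit (non-capturing group); then optionally a non-whitespace character, then one or more of a non-digit.
Scanning left to right: at [0:21] → 'T q-bkSJTqA @zsm  vmS'.
Since nothing is captured, `findall` lists the 1 matched substring directly.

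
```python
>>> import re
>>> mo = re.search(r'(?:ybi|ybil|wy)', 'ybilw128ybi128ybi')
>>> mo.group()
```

'ybi'

Alternation tries branches left to right and keeps the first one that lets the overall match succeed at that position.
The match spans [0:3] → 'ybi'.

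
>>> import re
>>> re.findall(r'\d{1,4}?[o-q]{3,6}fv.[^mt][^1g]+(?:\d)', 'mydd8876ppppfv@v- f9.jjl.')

['8876ppppfv@v- f9']

`findall` yields the raw match text (1 of them) because the pattern has no groups.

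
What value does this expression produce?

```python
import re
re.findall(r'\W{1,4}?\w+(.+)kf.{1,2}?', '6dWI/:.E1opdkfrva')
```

['d']

`findall` collects group 1 from the one match (1 total).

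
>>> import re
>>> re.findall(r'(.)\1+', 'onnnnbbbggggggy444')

['n', 'b', 'g', '4']

After group 1 captures some text, `\1` only succeeds where that same text appears again.
Matches: at [1:5] match 'nnnn', group 1 = 'n'; at [5:8] match 'bbb', group 1 = 'b'; at [8:14] match 'gggggg', group 1 = 'g'; at [15:18] match '444', group 1 = '4'.
One capturing group, so `findall` returns just the captured substring from each match — 4 in all.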